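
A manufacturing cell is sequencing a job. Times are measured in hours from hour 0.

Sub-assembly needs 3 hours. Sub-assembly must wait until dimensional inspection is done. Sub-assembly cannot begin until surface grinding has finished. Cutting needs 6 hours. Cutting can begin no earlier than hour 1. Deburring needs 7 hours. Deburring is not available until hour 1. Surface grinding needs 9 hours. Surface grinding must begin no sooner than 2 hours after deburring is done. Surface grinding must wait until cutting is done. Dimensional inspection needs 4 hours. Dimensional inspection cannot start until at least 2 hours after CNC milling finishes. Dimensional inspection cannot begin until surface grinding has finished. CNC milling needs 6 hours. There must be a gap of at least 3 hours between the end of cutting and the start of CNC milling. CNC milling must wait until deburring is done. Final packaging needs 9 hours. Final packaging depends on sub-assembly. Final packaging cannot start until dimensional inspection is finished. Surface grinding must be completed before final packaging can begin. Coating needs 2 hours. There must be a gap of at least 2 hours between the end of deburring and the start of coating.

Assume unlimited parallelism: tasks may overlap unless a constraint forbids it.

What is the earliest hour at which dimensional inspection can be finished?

Deburring cannot begin until its own release at hour 1. It runs from hour 1 to 1 + 7 = hour 8.
After its own release at hour 1, cutting can start at hour 1 and finishes at hour 7.
Surface grinding needs all of deburring (finishes hour 8, plus 2-hour gap → hour 10); cutting (finishes hour 7). That puts its earliest start at hour 10; it finishes at 10 + 9 = hour 19.
For CNC milling: cutting (finishes hour 7, plus 3-hour gap → hour 10); deburring (finishes hour 8). Taking the maximum gives a start of hour 10, and it finishes at 10 + 6 = hour 16.
For dimensional inspection: CNC milling (finishes hour 16, plus 2-hour gap → hour 18); surface grinding (finishes hour 19). Taking the maximum gives a start of hour 19, and it finishes at 19 + 4 = hour 23.

23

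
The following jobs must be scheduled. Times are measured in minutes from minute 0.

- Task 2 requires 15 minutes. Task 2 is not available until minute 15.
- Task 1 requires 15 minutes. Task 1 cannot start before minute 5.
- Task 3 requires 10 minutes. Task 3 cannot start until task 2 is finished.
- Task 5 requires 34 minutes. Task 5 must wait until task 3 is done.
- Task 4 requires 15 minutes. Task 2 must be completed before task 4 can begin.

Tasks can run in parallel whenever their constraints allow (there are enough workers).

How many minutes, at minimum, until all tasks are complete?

Task 2 waits on its own release at minute 15, so it starts at minute 15 and finishes at 15 + 15 = minute 30.
Task 4 waits on task 2 (finishes minute 30), so it starts at minute 30 and finishes at 30 + 15 = minute 45.
Task 3 waits on task 2 (finishes minute 30), so it starts at minute 30 and finishes at 30 + 10 = minute 40.
Task 5 cannot begin until task 3 (finishes minute 40). It runs from minute 40 to 40 + 34 = minute 74.
After its own release at minute 5, task 1 can start at minute 5 and finishes at minute 20.
All tasks are finished once the last one completes. Finish times: Task 1 at 20, Task 2 at 30, Task 3 at 40, Task 4 at 45, Task 5 at 74. The latest is minute 74.

74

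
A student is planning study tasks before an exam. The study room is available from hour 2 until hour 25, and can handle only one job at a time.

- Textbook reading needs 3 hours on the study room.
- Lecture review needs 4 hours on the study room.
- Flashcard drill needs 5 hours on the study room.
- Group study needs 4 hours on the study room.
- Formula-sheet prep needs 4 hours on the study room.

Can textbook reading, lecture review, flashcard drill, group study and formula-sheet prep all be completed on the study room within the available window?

Yes

The study room window is 25 − 2 = 23 hours.
Running back to back, the jobs need 3 + 4 + 5 + 4 + 4 = 20 hours on the study room.
Since 20 ≤ 23, they fit within the window.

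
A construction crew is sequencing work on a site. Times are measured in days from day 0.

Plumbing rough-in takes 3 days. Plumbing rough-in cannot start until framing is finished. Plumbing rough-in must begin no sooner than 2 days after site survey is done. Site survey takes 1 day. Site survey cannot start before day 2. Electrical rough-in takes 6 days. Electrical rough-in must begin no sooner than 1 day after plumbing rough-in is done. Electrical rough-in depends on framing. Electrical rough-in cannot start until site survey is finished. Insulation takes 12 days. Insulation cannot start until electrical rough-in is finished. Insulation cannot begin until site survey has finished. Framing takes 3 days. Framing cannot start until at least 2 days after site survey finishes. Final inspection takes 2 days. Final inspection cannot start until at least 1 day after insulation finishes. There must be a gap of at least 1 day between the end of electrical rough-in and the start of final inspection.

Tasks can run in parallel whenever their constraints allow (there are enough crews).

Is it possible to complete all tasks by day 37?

Yes

Site survey waits on its own release at day 2, so it starts at day 2 and finishes at 2 + 1 = day 3.
Framing waits on site survey (finishes day 3, plus 2-day gap → day 5), so it starts at day 5 and finishes at 5 + 3 = day 8.
For plumbing rough-in: framing (finishes day 8); site survey (finishes day 3, plus 2-day gap → day 5). Taking the maximum gives a start of day 8, and it finishes at 8 + 3 = day 11.
Electrical rough-in cannot start until plumbing rough-in (finishes day 11, plus 1-day gap → day 12); framing (finishes day 8); site survey (finishes day 3). The controlling bound is day 12, so electrical rough-in finishes at 12 + 6 = day 18.
Insulation has to wait for electrical rough-in (finishes day 18); site survey (finishes day 3). The latest of these is day 18, so insulation runs day 18 to 18 + 12 = day 30.
Final inspection needs all of insulation (finishes day 30, plus 1-day gap → day 31); electrical rough-in (finishes day 18, plus 1-day gap → day 19). That puts its earliest start at day 31; it finishes at 31 + 2 = day 33.
Every task is finished by day 33, which is no later than the deadline of 37, so the schedule is feasible.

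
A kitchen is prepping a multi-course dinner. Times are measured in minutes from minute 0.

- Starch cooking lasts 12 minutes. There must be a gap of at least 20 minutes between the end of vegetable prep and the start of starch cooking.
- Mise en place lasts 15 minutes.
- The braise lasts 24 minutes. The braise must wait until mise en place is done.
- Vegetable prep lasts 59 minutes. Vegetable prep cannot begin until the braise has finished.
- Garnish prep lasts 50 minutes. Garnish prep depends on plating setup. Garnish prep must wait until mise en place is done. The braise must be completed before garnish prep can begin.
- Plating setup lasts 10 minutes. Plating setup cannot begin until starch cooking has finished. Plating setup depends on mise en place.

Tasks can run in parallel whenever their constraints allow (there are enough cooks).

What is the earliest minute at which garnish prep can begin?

140

Mise en place can start immediately at minute 0; it finishes at minute 15.
After mise en place (finishes minute 15), the braise can start at minute 15 and finishes at minute 39.
After the braise (finishes minute 39), vegetable prep can start at minute 39 and finishes at minute 98.
Starch cooking cannot begin until vegetable prep (finishes minute 98, plus 20-minute gap → minute 118). It runs from minute 118 to 118 + 12 = minute 130.
Plating setup cannot start until starch cooking (finishes minute 130); mise en place (finishes minute 15). The controlling bound is minute 130, so plating setup finishes at 130 + 10 = minute 140.
Garnish prep waits on plating setup (finishes minute 140); mise en place (finishes minute 15); the braise (finishes minute 39). The latest of these is minute 140, which is the earliest garnish prep can start.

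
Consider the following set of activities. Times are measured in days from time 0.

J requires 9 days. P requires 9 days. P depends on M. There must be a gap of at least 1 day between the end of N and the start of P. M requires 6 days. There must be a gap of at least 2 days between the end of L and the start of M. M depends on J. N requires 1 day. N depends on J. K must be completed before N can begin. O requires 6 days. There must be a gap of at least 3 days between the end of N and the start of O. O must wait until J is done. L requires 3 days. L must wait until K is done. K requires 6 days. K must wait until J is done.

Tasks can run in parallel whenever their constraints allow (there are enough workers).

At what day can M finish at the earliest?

J has no prerequisites, so it starts at day 0 and finishes at day 9.
K cannot begin until J (finishes day 9). It runs from day 9 to 9 + 6 = day 15.
After K (finishes day 15), L can start at day 15 and finishes at day 18.
For M: L (finishes day 18, plus 2-day gap → day 20); J (finishes day 9). Taking the maximum gives a start of day 20, and it finishes at 20 + 6 = day 26.

26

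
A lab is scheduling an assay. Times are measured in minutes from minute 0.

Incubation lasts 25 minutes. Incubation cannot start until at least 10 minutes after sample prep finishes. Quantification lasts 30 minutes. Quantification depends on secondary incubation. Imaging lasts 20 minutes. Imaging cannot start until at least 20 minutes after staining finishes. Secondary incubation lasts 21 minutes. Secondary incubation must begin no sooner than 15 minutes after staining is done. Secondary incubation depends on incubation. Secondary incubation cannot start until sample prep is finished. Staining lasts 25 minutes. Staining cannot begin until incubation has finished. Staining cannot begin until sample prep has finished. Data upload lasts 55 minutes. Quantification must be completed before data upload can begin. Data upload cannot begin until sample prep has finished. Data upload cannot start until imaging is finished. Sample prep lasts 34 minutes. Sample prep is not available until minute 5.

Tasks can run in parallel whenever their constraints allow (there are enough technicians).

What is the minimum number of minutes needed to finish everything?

220

Sample prep waits on its own release at minute 5, so it starts at minute 5 and finishes at 5 + 34 = minute 39.
After sample prep (finishes minute 39, plus 10-minute gap → minute 49), incubation can start at minute 49 and finishes at minute 74.
For staining: incubation (finishes minute 74); sample prep (finishes minute 39). Taking the maximum gives a start of minute 74, and it finishes at 74 + 25 = minute 99.
Imaging waits on staining (finishes minute 99, plus 20-minute gap → minute 119), so it starts at minute 119 and finishes at 119 + 20 = minute 139.
Secondary incubation needs all of staining (finishes minute 99, plus 15-minute gap → minute 114); incubation (finishes minute 74); sample prep (finishes minute 39). That puts its earliest start at minute 114; it finishes at 114 + 21 = minute 135.
Quantification cannot begin until secondary incubation (finishes minute 135). It runs from minute 135 to 135 + 30 = minute 165.
Data upload cannot start until quantification (finishes minute 165); sample prep (finishes minute 39); imaging (finishes minute 139). The controlling bound is minute 165, so data upload finishes at 165 + 55 = minute 220.
All tasks are finished once the last one completes. Finish times: Sample prep at 39, Incubation at 74, Staining at 99, Secondary incubation at 135, Imaging at 139, Quantification at 165, Data upload at 220. The latest is minute 220.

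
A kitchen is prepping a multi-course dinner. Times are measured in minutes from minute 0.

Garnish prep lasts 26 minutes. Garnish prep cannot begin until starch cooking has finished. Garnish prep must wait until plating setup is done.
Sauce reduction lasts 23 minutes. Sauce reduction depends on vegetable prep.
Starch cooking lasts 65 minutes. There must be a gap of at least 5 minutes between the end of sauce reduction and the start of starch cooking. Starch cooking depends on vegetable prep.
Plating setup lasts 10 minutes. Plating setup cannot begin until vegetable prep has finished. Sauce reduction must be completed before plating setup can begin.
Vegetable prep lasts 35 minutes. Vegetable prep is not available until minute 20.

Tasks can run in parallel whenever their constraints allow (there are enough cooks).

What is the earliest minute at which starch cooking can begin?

After its own release at minute 20, vegetable prep can start at minute 20 and finishes at minute 55.
After vegetable prep (finishes minute 55), sauce reduction can start at minute 55 and finishes at minute 78.
Starch cooking waits on sauce reduction (finishes minute 78, plus 5-minute gap → minute 83); vegetable prep (finishes minute 55). The latest of these is minute 83, which is the earliest starch cooking can start.

83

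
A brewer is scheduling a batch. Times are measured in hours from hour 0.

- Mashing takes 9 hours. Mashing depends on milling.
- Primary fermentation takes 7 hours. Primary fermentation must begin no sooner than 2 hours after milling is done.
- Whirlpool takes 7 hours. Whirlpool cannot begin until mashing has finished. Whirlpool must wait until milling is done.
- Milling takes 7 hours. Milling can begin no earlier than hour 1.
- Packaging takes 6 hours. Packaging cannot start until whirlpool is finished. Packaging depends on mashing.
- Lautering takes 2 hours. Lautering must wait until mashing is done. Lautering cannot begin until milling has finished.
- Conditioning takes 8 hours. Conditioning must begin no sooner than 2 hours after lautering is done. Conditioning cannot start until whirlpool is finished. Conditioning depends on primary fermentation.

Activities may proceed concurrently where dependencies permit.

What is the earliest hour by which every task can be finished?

After its own release at hour 1, milling can start at hour 1 and finishes at hour 8.
Primary fermentation cannot begin until milling (finishes hour 8, plus 2-hour gap → hour 10). It runs from hour 10 to 10 + 7 = hour 17.
After milling (finishes hour 8), mashing can start at hour 8 and finishes at hour 17.
Whirlpool cannot start until mashing (finishes hour 17); milling (finishes hour 8). The controlling bound is hour 17, so whirlpool finishes at 17 + 7 = hour 24.
Packaging needs all of whirlpool (finishes hour 24); mashing (finishes hour 17). That puts its earliest start at hour 24; it finishes at 24 + 6 = hour 30.
Lautering cannot start until mashing (finishes hour 17); milling (finishes hour 8). The controlling bound is hour 17, so lautering finishes at 17 + 2 = hour 19.
Conditioning cannot start until lautering (finishes hour 19, plus 2-hour gap → hour 21); whirlpool (finishes hour 24); primary fermentation (finishes hour 17). The controlling bound is hour 24, so conditioning finishes at 24 + 8 = hour 32.
All tasks are finished once the last one completes. Finish times: Milling at 8, Mashing at 17, Lautering at 19, Whirlpool at 24, Primary fermentation at 17, Conditioning at 32, Packaging at 30. The latest is hour 32.

32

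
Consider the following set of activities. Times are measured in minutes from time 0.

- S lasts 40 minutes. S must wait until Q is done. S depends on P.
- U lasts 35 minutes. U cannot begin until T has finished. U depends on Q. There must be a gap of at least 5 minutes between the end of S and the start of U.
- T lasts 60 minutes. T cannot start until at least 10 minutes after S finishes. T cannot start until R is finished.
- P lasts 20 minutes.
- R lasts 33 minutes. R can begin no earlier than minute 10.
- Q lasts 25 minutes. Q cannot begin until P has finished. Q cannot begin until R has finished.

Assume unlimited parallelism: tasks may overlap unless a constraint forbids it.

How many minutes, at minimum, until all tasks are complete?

After its own release at minute 10, R can start at minute 10 and finishes at minute 43.
Nothing blocks P, so it runs from minute 0 to minute 20.
For Q: P (finishes minute 20); R (finishes minute 43). Taking the maximum gives a start of minute 43, and it finishes at 43 + 25 = minute 68.
For S: Q (finishes minute 68); P (finishes minute 20). Taking the maximum gives a start of minute 68, and it finishes at 68 + 40 = minute 108.
For T: S (finishes minute 108, plus 10-minute gap → minute 118); R (finishes minute 43). Taking the maximum gives a start of minute 118, and it finishes at 118 + 60 = minute 178.
U has to wait for T (finishes minute 178); Q (finishes minute 68); S (finishes minute 108, plus 5-minute gap → minute 113). The latest of these is minute 178, so U runs minute 178 to 178 + 35 = minute 213.
All tasks are finished once the last one completes. Finish times: P at 20, Q at 68, R at 43, S at 108, T at 178, U at 213. The latest is minute 213.

213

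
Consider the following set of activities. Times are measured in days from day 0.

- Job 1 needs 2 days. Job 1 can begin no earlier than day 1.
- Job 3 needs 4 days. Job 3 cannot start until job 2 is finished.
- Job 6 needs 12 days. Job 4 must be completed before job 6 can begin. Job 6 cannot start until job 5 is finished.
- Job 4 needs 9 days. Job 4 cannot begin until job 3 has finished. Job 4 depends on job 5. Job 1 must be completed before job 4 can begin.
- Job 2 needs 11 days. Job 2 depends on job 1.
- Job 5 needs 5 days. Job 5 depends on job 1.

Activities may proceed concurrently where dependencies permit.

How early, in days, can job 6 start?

Job 1 cannot begin until its own release at day 1. It runs from day 1 to 1 + 2 = day 3.
After job 1 (finishes day 3), job 5 can start at day 3 and finishes at day 8.
Job 2 waits on job 1 (finishes day 3), so it starts at day 3 and finishes at 3 + 11 = day 14.
After job 2 (finishes day 14), job 3 can start at day 14 and finishes at day 18.
Job 4 has to wait for job 3 (finishes day 18); job 5 (finishes day 8); job 1 (finishes day 3). The latest of these is day 18, so job 4 runs day 18 to 18 + 9 = day 27.
Job 6 waits on job 4 (finishes day 27); job 5 (finishes day 8). The latest of these is day 27, which is the earliest job 6 can start.

27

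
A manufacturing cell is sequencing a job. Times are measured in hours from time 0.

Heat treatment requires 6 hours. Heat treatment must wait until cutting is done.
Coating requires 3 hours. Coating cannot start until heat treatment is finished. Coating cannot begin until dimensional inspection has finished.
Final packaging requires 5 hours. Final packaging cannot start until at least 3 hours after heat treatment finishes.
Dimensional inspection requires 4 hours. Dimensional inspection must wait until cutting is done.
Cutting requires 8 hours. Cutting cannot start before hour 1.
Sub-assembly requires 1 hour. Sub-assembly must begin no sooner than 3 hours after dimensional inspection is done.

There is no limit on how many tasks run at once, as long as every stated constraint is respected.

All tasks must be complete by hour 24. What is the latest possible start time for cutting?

2

Nothing follows coating; the deadline of hour 24 is its only limit. It must start by 24 − 3 = hour 21.
To finish by hour 24, final packaging (duration 5) must start no later than hour 19.
For heat treatment: coating (must start by hour 21); final packaging (must start by hour 19, minus 3-hour gap → hour 16). The most restrictive is hour 16; with a 6-hour duration, heat treatment must start by hour 10.
Nothing follows sub-assembly; the deadline of hour 24 is its only limit. It must start by 24 − 1 = hour 23.
Dimensional inspection must finish in time for coating (must start by hour 21); sub-assembly (must start by hour 23, minus 3-hour gap → hour 20). The tightest is hour 20, so dimensional inspection must start by 20 − 4 = hour 16.
For cutting: heat treatment (must start by hour 10); dimensional inspection (must start by hour 16). The most restrictive is hour 10; with an 8-hour duration, cutting must start by hour 2.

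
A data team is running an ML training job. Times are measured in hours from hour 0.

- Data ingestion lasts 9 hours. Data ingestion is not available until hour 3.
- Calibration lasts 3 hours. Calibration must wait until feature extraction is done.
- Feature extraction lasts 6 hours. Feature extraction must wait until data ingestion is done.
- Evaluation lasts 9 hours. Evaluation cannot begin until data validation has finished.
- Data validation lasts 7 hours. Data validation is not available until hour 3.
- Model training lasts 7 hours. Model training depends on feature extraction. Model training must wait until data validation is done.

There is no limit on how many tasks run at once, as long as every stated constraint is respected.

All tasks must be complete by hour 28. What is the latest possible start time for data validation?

12

Model training must finish by hour 28; it takes 7 hours, so it must start by 28 − 7 = hour 21.
Evaluation must finish by hour 28; it takes 9 hours, so it must start by 28 − 9 = hour 19.
Data validation has several dependents: model training (must start by hour 21); evaluation (must start by hour 19). The earliest of those limits is hour 19, so data validation must start by 19 − 7 = hour 12.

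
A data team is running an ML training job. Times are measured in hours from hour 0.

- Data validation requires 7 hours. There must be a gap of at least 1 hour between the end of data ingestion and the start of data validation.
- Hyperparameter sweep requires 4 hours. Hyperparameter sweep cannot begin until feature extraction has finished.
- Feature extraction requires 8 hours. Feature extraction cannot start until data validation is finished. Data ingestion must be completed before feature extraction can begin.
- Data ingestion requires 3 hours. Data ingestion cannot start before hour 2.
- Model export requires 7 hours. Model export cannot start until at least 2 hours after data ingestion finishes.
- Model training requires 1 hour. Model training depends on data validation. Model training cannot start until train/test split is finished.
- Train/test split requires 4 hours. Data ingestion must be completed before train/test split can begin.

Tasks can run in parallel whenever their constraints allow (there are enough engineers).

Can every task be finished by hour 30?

Yes

Data ingestion cannot begin until its own release at hour 2. It runs from hour 2 to 2 + 3 = hour 5.
Model export waits on data ingestion (finishes hour 5, plus 2-hour gap → hour 7), so it starts at hour 7 and finishes at 7 + 7 = hour 14.
Train/test split waits on data ingestion (finishes hour 5), so it starts at hour 5 and finishes at 5 + 4 = hour 9.
Data validation waits on data ingestion (finishes hour 5, plus 1-hour gap → hour 6), so it starts at hour 6 and finishes at 6 + 7 = hour 13.
Model training cannot start until data validation (finishes hour 13); train/test split (finishes hour 9). The controlling bound is hour 13, so model training finishes at 13 + 1 = hour 14.
Feature extraction cannot start until data validation (finishes hour 13); data ingestion (finishes hour 5). The controlling bound is hour 13, so feature extraction finishes at 13 + 8 = hour 21.
Hyperparameter sweep waits on feature extraction (finishes hour 21), so it starts at hour 21 and finishes at 21 + 4 = hour 25.
Every task is finished by hour 25, which is no later than the deadline of 30, so the schedule is feasible.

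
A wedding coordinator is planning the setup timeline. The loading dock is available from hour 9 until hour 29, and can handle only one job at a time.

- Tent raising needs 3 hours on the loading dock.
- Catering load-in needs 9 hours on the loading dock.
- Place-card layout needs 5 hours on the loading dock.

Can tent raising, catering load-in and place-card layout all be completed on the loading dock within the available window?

The loading dock window is 29 − 9 = 20 hours.
Running back to back, the jobs need 3 + 9 + 5 = 17 hours on the loading dock.
Since 17 ≤ 20, they fit within the window.

Yes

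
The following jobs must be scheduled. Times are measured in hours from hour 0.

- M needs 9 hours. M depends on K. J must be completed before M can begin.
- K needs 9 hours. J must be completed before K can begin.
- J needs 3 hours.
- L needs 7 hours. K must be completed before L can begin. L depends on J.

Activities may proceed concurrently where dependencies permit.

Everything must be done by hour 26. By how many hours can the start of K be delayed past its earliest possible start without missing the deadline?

J has no prerequisites, so it starts at hour 0 and finishes at hour 3.
K waits on J (finishes hour 3), so it starts at hour 3 and finishes at 3 + 9 = hour 12.

Working backward from the deadline:
Nothing follows L; the deadline of hour 26 is its only limit. It must start by 26 − 7 = hour 19.
To finish by hour 26, M (duration 9) must start no later than hour 17.
K feeds L (must start by hour 19); M (must start by hour 17). Taking the minimum, K must finish by hour 17 and start by 17 − 9 = hour 8.
So K can start as early as hour 3 and as late as hour 8, giving 8 − 3 = 5 hours of slack.

5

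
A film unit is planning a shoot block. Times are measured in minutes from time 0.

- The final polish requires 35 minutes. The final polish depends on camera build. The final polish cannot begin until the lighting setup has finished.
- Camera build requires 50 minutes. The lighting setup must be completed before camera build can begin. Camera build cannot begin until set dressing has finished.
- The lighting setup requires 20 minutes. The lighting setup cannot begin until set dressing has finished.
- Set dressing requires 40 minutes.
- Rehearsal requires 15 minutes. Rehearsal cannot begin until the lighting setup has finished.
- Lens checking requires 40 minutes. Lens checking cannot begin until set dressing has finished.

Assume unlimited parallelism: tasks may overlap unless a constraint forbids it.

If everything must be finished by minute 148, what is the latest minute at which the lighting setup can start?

43

Nothing follows the final polish; the deadline of minute 148 is its only limit. It must start by 148 − 35 = minute 113.
Camera build must finish before the final polish (must start by minute 113). With a 50-minute duration, camera build must start by 113 − 50 = minute 63.
Nothing follows rehearsal; the deadline of minute 148 is its only limit. It must start by 148 − 15 = minute 133.
The lighting setup has several dependents: camera build (must start by minute 63); rehearsal (must start by minute 133); the final polish (must start by minute 113). The earliest of those limits is minute 63, so the lighting setup must start by 63 − 20 = minute 43.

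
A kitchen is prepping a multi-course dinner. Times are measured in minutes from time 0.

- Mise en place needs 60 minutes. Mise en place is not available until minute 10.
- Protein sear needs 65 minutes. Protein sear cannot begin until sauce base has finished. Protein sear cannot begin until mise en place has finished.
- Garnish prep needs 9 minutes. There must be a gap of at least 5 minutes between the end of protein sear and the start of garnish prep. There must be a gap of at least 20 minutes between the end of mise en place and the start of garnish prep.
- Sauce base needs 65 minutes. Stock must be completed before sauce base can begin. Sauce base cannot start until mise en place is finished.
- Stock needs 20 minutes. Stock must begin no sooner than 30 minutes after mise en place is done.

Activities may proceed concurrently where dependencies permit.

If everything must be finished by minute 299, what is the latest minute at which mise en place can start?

Garnish prep must finish by minute 299; it takes 9 minutes, so it must start by 299 − 9 = minute 290.
Protein sear feeds into garnish prep (must start by minute 290, minus 5-minute gap → minute 285); so protein sear must finish by minute 285 and therefore start by minute 220.
Sauce base must finish before protein sear (must start by minute 220). With a 65-minute duration, sauce base must start by 220 − 65 = minute 155.
Stock feeds into sauce base (must start by minute 155); so stock must finish by minute 155 and therefore start by minute 135.
Mise en place must finish in time for stock (must start by minute 135, minus 30-minute gap → minute 105); sauce base (must start by minute 155); protein sear (must start by minute 220); garnish prep (must start by minute 290, minus 20-minute gap → minute 270). The tightest is minute 105, so mise en place must start by 105 − 60 = minute 45.

45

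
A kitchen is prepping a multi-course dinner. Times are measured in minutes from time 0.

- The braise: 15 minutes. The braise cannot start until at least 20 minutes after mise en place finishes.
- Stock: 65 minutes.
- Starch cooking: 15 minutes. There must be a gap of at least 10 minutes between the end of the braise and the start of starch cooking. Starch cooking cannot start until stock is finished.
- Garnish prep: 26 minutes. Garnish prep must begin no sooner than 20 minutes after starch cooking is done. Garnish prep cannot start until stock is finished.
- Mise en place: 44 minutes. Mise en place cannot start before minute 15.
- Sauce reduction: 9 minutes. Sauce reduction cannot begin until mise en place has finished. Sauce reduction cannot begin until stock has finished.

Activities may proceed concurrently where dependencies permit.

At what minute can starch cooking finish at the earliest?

119

Stock can start immediately at minute 0; it finishes at minute 65.
Mise en place cannot begin until its own release at minute 15. It runs from minute 15 to 15 + 44 = minute 59.
The braise waits on mise en place (finishes minute 59, plus 20-minute gap → minute 79), so it starts at minute 79 and finishes at 79 + 15 = minute 94.
Starch cooking needs all of the braise (finishes minute 94, plus 10-minute gap → minute 104); stock (finishes minute 65). That puts its earliest start at minute 104; it finishes at 104 + 15 = minute 119.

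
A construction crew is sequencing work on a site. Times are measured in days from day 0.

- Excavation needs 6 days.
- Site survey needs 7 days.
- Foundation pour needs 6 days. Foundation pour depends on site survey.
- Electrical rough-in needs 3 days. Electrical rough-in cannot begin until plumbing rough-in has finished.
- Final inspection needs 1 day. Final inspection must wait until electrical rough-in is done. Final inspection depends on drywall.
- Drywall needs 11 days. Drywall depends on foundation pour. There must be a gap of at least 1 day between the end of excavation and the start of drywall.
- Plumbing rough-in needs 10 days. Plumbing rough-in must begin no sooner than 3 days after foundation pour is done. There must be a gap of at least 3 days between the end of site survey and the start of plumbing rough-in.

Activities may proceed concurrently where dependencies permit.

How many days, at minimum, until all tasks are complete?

Nothing blocks excavation, so it runs from day 0 to day 6.
Site survey can start immediately at day 0; it finishes at day 7.
Foundation pour waits on site survey (finishes day 7), so it starts at day 7 and finishes at 7 + 6 = day 13.
Drywall needs all of foundation pour (finishes day 13); excavation (finishes day 6, plus 1-day gap → day 7). That puts its earliest start at day 13; it finishes at 13 + 11 = day 24.
For plumbing rough-in: foundation pour (finishes day 13, plus 3-day gap → day 16); site survey (finishes day 7, plus 3-day gap → day 10). Taking the maximum gives a start of day 16, and it finishes at 16 + 10 = day 26.
Electrical rough-in cannot begin until plumbing rough-in (finishes day 26). It runs from day 26 to 26 + 3 = day 29.
For final inspection: electrical rough-in (finishes day 29); drywall (finishes day 24). Taking the maximum gives a start of day 29, and it finishes at 29 + 1 = day 30.
All tasks are finished once the last one completes. Finish times: Site survey at 7, Excavation at 6, Foundation pour at 13, Plumbing rough-in at 26, Electrical rough-in at 29, Drywall at 24, Final inspection at 30. The latest is day 30.

30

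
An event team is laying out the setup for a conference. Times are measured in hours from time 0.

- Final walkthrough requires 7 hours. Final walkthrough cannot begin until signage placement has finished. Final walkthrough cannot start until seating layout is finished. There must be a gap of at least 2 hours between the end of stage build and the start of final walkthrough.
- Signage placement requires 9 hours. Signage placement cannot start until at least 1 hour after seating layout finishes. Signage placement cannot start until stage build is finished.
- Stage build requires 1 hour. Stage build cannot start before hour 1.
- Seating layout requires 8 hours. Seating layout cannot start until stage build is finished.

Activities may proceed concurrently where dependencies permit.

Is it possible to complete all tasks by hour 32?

Yes

Stage build cannot begin until its own release at hour 1. It runs from hour 1 to 1 + 1 = hour 2.
After stage build (finishes hour 2), seating layout can start at hour 2 and finishes at hour 10.
Signage placement needs all of seating layout (finishes hour 10, plus 1-hour gap → hour 11); stage build (finishes hour 2). That puts its earliest start at hour 11; it finishes at 11 + 9 = hour 20.
Final walkthrough needs all of signage placement (finishes hour 20); seating layout (finishes hour 10); stage build (finishes hour 2, plus 2-hour gap → hour 4). That puts its earliest start at hour 20; it finishes at 20 + 7 = hour 27.
Every task is finished by hour 27, which is no later than the deadline of 32, so the schedule is feasible.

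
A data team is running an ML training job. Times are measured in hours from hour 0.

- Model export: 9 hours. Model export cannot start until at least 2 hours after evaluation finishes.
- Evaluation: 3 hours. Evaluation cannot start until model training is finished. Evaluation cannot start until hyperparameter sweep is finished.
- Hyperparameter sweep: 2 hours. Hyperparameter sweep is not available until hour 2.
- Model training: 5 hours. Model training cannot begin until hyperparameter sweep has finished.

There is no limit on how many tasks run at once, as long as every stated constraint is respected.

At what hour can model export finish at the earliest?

Hyperparameter sweep cannot begin until its own release at hour 2. It runs from hour 2 to 2 + 2 = hour 4.
Model training waits on hyperparameter sweep (finishes hour 4), so it starts at hour 4 and finishes at 4 + 5 = hour 9.
Evaluation needs all of model training (finishes hour 9); hyperparameter sweep (finishes hour 4). That puts its earliest start at hour 9; it finishes at 9 + 3 = hour 12.
After evaluation (finishes hour 12, plus 2-hour gap → hour 14), model export can start at hour 14 and finishes at hour 23.

23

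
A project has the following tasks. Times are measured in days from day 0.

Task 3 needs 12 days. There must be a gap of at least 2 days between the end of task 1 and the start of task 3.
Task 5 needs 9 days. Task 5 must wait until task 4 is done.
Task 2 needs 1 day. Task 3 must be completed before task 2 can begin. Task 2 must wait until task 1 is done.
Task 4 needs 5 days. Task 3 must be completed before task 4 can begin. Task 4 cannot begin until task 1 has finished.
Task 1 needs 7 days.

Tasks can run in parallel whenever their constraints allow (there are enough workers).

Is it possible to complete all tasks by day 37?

Task 1 has no prerequisites, so it starts at day 0 and finishes at day 7.
Task 3 cannot begin until task 1 (finishes day 7, plus 2-day gap → day 9). It runs from day 9 to 9 + 12 = day 21.
For task 4: task 3 (finishes day 21); task 1 (finishes day 7). Taking the maximum gives a start of day 21, and it finishes at 21 + 5 = day 26.
Task 5 cannot begin until task 4 (finishes day 26). It runs from day 26 to 26 + 9 = day 35.
For task 2: task 3 (finishes day 21); task 1 (finishes day 7). Taking the maximum gives a start of day 21, and it finishes at 21 + 1 = day 22.
Every task is finished by day 35, which is no later than the deadline of 37, so the schedule is feasible.

Yes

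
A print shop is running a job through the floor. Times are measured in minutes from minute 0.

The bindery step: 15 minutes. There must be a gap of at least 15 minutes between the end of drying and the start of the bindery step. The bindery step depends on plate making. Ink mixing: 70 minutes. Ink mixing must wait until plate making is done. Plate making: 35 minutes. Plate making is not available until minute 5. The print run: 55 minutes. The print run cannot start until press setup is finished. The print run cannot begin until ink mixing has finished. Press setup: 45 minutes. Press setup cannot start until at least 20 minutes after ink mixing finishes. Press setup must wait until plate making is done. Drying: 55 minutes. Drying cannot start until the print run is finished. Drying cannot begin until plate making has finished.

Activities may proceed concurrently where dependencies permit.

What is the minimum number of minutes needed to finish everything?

Plate making cannot begin until its own release at minute 5. It runs from minute 5 to 5 + 35 = minute 40.
Ink mixing waits on plate making (finishes minute 40), so it starts at minute 40 and finishes at 40 + 70 = minute 110.
Press setup needs all of ink mixing (finishes minute 110, plus 20-minute gap → minute 130); plate making (finishes minute 40). That puts its earliest start at minute 130; it finishes at 130 + 45 = minute 175.
The print run has to wait for press setup (finishes minute 175); ink mixing (finishes minute 110). The latest of these is minute 175, so the print run runs minute 175 to 175 + 55 = minute 230.
Drying needs all of the print run (finishes minute 230); plate making (finishes minute 40). That puts its earliest start at minute 230; it finishes at 230 + 55 = minute 285.
The bindery step needs all of drying (finishes minute 285, plus 15-minute gap → minute 300); plate making (finishes minute 40). That puts its earliest start at minute 300; it finishes at 300 + 15 = minute 315.
All tasks are finished once the last one completes. Finish times: Plate making at 40, Ink mixing at 110, Press setup at 175, The print run at 230, Drying at 285, The bindery step at 315. The latest is minute 315.

315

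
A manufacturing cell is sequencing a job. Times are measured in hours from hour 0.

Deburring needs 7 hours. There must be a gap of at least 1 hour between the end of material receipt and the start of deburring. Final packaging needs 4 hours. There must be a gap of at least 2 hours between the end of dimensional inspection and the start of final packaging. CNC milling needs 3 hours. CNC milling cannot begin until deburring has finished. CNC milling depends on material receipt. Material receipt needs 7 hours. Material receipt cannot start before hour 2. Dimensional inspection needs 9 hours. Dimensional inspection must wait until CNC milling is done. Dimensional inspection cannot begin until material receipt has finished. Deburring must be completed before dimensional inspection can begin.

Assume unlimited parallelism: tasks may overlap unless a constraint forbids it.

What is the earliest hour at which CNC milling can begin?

17

Material receipt waits on its own release at hour 2, so it starts at hour 2 and finishes at 2 + 7 = hour 9.
After material receipt (finishes hour 9, plus 1-hour gap → hour 10), deburring can start at hour 10 and finishes at hour 17.
CNC milling waits on deburring (finishes hour 17); material receipt (finishes hour 9). The latest of these is hour 17, which is the earliest CNC milling can start.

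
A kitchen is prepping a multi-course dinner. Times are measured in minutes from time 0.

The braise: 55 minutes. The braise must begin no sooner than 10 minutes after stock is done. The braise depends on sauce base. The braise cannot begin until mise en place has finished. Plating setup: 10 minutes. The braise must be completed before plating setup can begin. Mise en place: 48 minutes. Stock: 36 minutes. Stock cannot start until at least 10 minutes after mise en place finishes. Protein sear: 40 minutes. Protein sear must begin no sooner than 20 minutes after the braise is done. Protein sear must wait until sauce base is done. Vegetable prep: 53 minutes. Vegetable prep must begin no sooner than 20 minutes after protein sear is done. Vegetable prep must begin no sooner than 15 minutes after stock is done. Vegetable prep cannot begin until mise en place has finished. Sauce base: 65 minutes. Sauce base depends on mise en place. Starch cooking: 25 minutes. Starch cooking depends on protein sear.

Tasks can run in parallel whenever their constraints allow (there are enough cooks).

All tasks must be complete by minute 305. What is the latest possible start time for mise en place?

Vegetable prep must finish by minute 305; it takes 53 minutes, so it must start by 305 − 53 = minute 252.
Starch cooking has no dependents, so it just needs to finish by minute 305. Starting by 305 − 25 = minute 280 achieves that.
For protein sear: vegetable prep (must start by minute 252, minus 20-minute gap → minute 232); starch cooking (must start by minute 280). The most restrictive is minute 232; with a 40-minute duration, protein sear must start by minute 192.
To finish by minute 305, plating setup (duration 10) must start no later than minute 295.
For the braise: protein sear (must start by minute 192, minus 20-minute gap → minute 172); plating setup (must start by minute 295). The most restrictive is minute 172; with a 55-minute duration, the braise must start by minute 117.
Stock must finish in time for the braise (must start by minute 117, minus 10-minute gap → minute 107); vegetable prep (must start by minute 252, minus 15-minute gap → minute 237). The tightest is minute 107, so stock must start by 107 − 36 = minute 71.
Sauce base must finish in time for the braise (must start by minute 117); protein sear (must start by minute 192). The tightest is minute 117, so sauce base must start by 117 − 65 = minute 52.
Mise en place must finish in time for stock (must start by minute 71, minus 10-minute gap → minute 61); sauce base (must start by minute 52); the braise (must start by minute 117); vegetable prep (must start by minute 252). The tightest is minute 52, so mise en place must start by 52 − 48 = minute 4.

4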